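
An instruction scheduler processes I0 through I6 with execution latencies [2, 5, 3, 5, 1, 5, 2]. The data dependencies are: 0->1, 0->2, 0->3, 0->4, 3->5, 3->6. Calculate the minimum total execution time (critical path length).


Compute longest path through dependency graph: dist(Ik) = max over predecessors of dist + latency(Ik).
dist(I0) = latency 2 = 2
dist(I1) = dist(I0) + 5 = 2 + 5 = 7
dist(I2) = dist(I0) + 3 = 2 + 3 = 5
dist(I3) = dist(I0) + 5 = 2 + 5 = 7
dist(I4) = dist(I0) + 1 = 2 + 1 = 3
dist(I5) = dist(I3) + 5 = 7 + 5 = 12
dist(I6) = dist(I3) + 2 = 7 + 2 = 9
Critical path = max dist = 12

12


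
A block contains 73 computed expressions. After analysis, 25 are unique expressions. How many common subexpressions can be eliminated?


CSE count = total expressions - unique expressions
= 73 - 25 = 48

48


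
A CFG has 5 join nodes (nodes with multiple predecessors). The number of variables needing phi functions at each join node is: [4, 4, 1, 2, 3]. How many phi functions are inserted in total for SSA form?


Total phi functions = sum of phi functions at each join node
= 4 + 4 + 1 + 2 + 3 = 14

14


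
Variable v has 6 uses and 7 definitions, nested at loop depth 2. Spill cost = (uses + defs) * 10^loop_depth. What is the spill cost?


uses + defs = 6 + 7 = 13
10^2 = 100
Spill cost = 13 * 100 = 1300

1300


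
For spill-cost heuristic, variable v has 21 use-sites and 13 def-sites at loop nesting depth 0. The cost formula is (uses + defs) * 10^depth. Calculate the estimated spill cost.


uses + defs = 21 + 13 = 34
10^0 = 1
Spill cost = 34 * 1 = 34

34


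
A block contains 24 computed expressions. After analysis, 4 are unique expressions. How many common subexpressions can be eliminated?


CSE count = total expressions - unique expressions
= 24 - 4 = 20

20


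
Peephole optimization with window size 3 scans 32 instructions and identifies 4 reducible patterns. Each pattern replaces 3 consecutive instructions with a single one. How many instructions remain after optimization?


Each match removes 2 instructions.
Total removed = 4 * 2 = 8
Remaining = 32 - 8 = 24

24


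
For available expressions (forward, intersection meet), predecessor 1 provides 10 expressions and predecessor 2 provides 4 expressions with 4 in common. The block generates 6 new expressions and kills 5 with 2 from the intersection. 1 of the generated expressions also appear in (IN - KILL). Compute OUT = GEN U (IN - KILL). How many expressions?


IN = intersection of predecessors = 4
IN - KILL = 4 - 2 = 2
|OUT| = |GEN| + |IN - KILL| - |GEN ∩ (IN - KILL)| = 6 + 2 - 1 = 7

7


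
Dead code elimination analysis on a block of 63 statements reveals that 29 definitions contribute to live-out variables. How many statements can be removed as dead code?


Dead code = total statements - live definitions
= 63 - 29 = 34

34


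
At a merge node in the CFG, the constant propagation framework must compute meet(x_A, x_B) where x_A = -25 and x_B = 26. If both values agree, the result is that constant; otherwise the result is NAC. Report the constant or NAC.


Meet operation: if both paths give the same constant, result is that constant; if they differ, result is NAC (not-a-constant).
Path A: -25, Path B: 26 -> differ
Result: not-a-constant -> NAC

NAC


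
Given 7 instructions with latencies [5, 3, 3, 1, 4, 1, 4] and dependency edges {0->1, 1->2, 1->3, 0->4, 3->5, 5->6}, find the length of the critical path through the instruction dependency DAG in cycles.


Compute longest path through dependency graph: dist(Ik) = max over predecessors of dist + latency(Ik).
dist(I0) = latency 5 = 5
dist(I1) = dist(I0) + 3 = 5 + 3 = 8
dist(I2) = dist(I1) + 3 = 8 + 3 = 11
dist(I3) = dist(I1) + 1 = 8 + 1 = 9
dist(I4) = dist(I0) + 4 = 5 + 4 = 9
dist(I5) = dist(I3) + 1 = 9 + 1 = 10
dist(I6) = dist(I5) + 4 = 10 + 4 = 14
Critical path = max dist = 14

14


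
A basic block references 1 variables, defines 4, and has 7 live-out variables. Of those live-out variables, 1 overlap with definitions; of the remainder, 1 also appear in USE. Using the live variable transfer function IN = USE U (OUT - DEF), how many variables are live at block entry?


OUT - DEF: 7 - 1 = 6
|IN| = |USE| + |OUT - DEF| - |USE ∩ (OUT - DEF)| = 1 + 6 - 1 = 6

6


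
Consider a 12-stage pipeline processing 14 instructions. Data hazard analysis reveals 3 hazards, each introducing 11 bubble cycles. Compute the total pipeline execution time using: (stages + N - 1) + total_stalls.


Base cycles = 12 + 14 - 1 = 25
Total stalls = 3 * 11 = 33
Total = 25 + 33 = 58

58


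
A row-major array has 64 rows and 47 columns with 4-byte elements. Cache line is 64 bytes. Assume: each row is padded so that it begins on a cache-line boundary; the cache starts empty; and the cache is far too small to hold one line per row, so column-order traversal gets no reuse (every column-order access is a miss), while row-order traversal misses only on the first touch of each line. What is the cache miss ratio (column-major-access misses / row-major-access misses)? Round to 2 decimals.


Each row occupies 47 * 4 = 188 bytes and starts on a line boundary, so it spans ceil(188 / 64) = 3 cache lines.
Row-major traversal misses (one per line touched): 64 * ceil(47 * 4 / 64) = 192
Column-major traversal misses (no reuse, every access misses): 64 * 47 = 3008
Ratio = 3008 / 192 = 15.67

15.67


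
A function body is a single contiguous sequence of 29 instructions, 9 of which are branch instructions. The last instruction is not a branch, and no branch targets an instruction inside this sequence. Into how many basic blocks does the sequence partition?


With no in-sequence branch targets, the leaders are the first instruction plus the instruction after each branch.
Number of basic blocks = branches + 1
= 9 + 1 = 10

10


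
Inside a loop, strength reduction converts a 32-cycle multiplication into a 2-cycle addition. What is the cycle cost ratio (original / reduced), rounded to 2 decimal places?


Ratio = mult_cost / add_cost = 32 / 2 = 16.0

16.0


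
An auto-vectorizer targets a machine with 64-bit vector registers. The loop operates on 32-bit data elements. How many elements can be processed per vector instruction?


Width = SIMD bits / data type bits
= 64 / 32 = 2

2


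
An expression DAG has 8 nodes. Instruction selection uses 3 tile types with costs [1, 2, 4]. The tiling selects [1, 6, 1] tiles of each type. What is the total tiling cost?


Total cost = sum(count_i * cost_i)
= 1*1 + 6*2 + 1*4
= 17

17


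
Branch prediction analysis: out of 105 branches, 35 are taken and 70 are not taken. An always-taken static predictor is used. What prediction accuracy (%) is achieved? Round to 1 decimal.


Predictor: always-taken
Correct predictions = 35
Accuracy = 35 / 105 * 100 = 33.3%

33.3


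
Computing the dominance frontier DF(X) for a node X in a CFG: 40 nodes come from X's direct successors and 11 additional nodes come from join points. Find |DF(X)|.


DF(X) = direct successor contributions + join point contributions
= 40 + 11 = 51

51


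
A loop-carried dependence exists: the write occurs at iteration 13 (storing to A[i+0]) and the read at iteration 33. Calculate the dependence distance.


Distance = read iteration - write iteration
= 33 - 13 = 20

20


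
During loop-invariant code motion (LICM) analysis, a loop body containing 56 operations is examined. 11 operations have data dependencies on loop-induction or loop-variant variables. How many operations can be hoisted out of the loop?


Invariant candidates = total - loop-dependent
= 56 - 11 = 45

45


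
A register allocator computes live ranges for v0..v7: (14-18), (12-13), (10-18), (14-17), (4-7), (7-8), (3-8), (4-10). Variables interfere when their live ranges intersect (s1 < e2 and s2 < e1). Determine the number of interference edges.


Check all pairs for overlapping intervals.
Two intervals (s1,e1) and (s2,e2) overlap if s1 < e2 and s2 < e1.
v0 (14-18) vs v1..v7: overlaps v2, v3 -> 2
v1 (12-13) vs v2..v7: overlaps v2 -> 1
v2 (10-18) vs v3..v7: overlaps v3 -> 1
v3 (14-17) vs v4..v7: overlaps none -> 0
v4 (4-7) vs v5..v7: overlaps v6, v7 -> 2
v5 (7-8) vs v6..v7: overlaps v6, v7 -> 2
v6 (3-8) vs v7: overlaps v7 -> 1
Total overlapping pairs = 2 + 1 + 1 + 0 + 2 + 2 + 1 = 9

9


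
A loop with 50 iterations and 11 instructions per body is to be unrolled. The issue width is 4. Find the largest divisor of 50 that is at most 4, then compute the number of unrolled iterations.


Largest divisor of 50 <= 4 is 2
New iterations = 50 / 2 = 25

25


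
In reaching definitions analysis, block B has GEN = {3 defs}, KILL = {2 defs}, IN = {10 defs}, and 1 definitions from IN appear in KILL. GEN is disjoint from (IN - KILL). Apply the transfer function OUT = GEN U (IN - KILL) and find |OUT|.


IN - KILL: 10 - 1 = 9 surviving definitions
OUT = GEN + surviving = 3 + 9 = 12

12


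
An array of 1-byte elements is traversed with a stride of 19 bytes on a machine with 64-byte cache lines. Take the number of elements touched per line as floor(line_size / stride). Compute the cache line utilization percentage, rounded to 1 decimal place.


Elements per cache line = floor(64 / 19) = 3
Bytes used = 3 * 1 = 3
Utilization = 3 / 64 * 100 = 4.7%

4.7


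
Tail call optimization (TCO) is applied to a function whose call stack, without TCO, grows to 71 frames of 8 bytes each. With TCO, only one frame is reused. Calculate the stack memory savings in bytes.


Without TCO: 71 * 8 = 568 bytes
With TCO: reuse 1 frame = 8 bytes
Savings = 568 - 8 = 560

560


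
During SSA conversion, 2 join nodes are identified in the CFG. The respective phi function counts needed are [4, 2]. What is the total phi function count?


Total phi functions = sum of phi functions at each join node
= 4 + 2 = 6

6


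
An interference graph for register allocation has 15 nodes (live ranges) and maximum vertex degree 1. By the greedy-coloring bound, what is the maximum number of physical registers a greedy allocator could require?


Greedy coloring never needs more than (max_degree + 1) colors: when coloring a vertex, at most max_degree neighbors are already colored.
Upper bound = 1 + 1 = 2

2


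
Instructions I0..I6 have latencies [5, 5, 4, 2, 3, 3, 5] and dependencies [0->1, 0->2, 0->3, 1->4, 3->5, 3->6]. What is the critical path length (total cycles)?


Compute longest path through dependency graph: dist(Ik) = max over predecessors of dist + latency(Ik).
dist(I0) = latency 5 = 5
dist(I1) = dist(I0) + 5 = 5 + 5 = 10
dist(I2) = dist(I0) + 4 = 5 + 4 = 9
dist(I3) = dist(I0) + 2 = 5 + 2 = 7
dist(I4) = dist(I1) + 3 = 10 + 3 = 13
dist(I5) = dist(I3) + 3 = 7 + 3 = 10
dist(I6) = dist(I3) + 5 = 7 + 5 = 12
Critical path = max dist = 13

13


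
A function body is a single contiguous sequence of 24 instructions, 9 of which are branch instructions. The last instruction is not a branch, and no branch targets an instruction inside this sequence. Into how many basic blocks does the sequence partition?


With no in-sequence branch targets, the leaders are the first instruction plus the instruction after each branch.
Number of basic blocks = branches + 1
= 9 + 1 = 10

10


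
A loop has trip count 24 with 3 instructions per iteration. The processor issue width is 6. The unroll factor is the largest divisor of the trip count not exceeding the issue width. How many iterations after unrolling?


Largest divisor of 24 <= 6 is 6
New iterations = 24 / 6 = 4

4


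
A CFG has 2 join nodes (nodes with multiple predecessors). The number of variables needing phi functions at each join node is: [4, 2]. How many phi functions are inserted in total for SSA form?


Total phi functions = sum of phi functions at each join node
= 4 + 2 = 6

6


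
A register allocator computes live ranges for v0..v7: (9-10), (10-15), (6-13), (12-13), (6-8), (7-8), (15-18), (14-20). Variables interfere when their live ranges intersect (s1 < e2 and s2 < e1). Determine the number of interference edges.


Check all pairs for overlapping intervals.
Two intervals (s1,e1) and (s2,e2) overlap if s1 < e2 and s2 < e1.
v0 (9-10) vs v1..v7: overlaps v2 -> 1
v1 (10-15) vs v2..v7: overlaps v2, v3, v7 -> 3
v2 (6-13) vs v3..v7: overlaps v3, v4, v5 -> 3
v3 (12-13) vs v4..v7: overlaps none -> 0
v4 (6-8) vs v5..v7: overlaps v5 -> 1
v5 (7-8) vs v6..v7: overlaps none -> 0
v6 (15-18) vs v7: overlaps v7 -> 1
Total overlapping pairs = 1 + 3 + 3 + 0 + 1 + 0 + 1 = 9

9


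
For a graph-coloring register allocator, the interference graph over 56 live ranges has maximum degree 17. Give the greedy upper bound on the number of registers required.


Greedy coloring never needs more than (max_degree + 1) colors: when coloring a vertex, at most max_degree neighbors are already colored.
Upper bound = 17 + 1 = 18

18


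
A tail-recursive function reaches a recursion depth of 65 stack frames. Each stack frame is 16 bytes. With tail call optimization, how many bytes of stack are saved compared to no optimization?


Without TCO: 65 * 16 = 1040 bytes
With TCO: reuse 1 frame = 16 bytes
Savings = 1040 - 16 = 1024

1024


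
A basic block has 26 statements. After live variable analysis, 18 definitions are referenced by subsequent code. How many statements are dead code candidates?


Dead code = total statements - live definitions
= 26 - 18 = 8

8


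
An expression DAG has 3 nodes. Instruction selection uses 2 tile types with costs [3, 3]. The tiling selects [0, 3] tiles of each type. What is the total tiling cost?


Total cost = sum(count_i * cost_i)
= 0*3 + 3*3
= 9

9


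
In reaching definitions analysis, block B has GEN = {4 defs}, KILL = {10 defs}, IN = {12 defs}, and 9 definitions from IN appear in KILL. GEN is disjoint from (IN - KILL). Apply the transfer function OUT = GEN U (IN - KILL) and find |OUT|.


IN - KILL: 12 - 9 = 3 surviving definitions
OUT = GEN + surviving = 4 + 3 = 7

7


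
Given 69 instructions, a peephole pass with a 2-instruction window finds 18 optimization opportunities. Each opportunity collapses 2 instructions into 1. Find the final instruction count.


Each match removes 1 instructions.
Total removed = 18 * 1 = 18
Remaining = 69 - 18 = 51

51


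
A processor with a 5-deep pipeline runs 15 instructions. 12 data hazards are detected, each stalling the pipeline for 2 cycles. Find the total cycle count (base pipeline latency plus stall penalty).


Base cycles = 5 + 15 - 1 = 19
Total stalls = 12 * 2 = 24
Total = 19 + 24 = 43

43


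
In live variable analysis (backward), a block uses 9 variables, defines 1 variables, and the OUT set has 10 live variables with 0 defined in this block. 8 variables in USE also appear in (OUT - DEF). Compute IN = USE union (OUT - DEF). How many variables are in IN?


OUT - DEF: 10 - 0 = 10
|IN| = |USE| + |OUT - DEF| - |USE ∩ (OUT - DEF)| = 9 + 10 - 8 = 11

11


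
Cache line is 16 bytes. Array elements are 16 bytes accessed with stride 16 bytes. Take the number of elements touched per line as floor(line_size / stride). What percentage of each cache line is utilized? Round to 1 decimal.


Elements per cache line = floor(16 / 16) = 1
Bytes used = 1 * 16 = 16
Utilization = 16 / 16 * 100 = 100.0%

100.0


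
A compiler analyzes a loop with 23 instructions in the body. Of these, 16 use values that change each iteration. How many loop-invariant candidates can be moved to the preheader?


Invariant candidates = total - loop-dependent
= 23 - 16 = 7

7


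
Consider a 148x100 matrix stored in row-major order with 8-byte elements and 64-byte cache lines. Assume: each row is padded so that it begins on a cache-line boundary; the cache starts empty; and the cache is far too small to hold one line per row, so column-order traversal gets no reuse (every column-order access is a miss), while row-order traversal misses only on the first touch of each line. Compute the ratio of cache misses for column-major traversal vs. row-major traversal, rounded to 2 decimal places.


Each row occupies 100 * 8 = 800 bytes and starts on a line boundary, so it spans ceil(800 / 64) = 13 cache lines.
Row-major traversal misses (one per line touched): 148 * ceil(100 * 8 / 64) = 1924
Column-major traversal misses (no reuse, every access misses): 148 * 100 = 14800
Ratio = 14800 / 1924 = 7.69

7.69


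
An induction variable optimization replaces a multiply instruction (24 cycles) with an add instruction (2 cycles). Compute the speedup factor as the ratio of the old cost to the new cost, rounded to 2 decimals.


Ratio = mult_cost / add_cost = 24 / 2 = 12.0

12.0


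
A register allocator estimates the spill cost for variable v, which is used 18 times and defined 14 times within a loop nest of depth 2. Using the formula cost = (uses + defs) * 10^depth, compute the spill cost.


uses + defs = 18 + 14 = 32
10^2 = 100
Spill cost = 32 * 100 = 3200

3200


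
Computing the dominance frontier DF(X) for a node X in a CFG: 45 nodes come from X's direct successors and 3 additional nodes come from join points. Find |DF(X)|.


DF(X) = direct successor contributions + join point contributions
= 45 + 3 = 48

48


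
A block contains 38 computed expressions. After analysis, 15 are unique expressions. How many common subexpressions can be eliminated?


CSE count = total expressions - unique expressions
= 38 - 15 = 23

23


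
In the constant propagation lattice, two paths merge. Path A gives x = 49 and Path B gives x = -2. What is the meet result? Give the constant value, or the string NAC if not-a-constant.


Meet operation: if both paths give the same constant, result is that constant; if they differ, result is NAC (not-a-constant).
Path A: 49, Path B: -2 -> differ
Result: not-a-constant -> NAC

NAC


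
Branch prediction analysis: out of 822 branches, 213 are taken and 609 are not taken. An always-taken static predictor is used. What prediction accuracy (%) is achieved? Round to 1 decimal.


Predictor: always-taken
Correct predictions = 213
Accuracy = 213 / 822 * 100 = 25.9%

25.9


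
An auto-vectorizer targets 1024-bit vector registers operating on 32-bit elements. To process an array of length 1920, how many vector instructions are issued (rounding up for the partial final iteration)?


Width = 1024 / 32 = 32 elements per vector op
Iterations = ceil(1920 / 32) = 60

60


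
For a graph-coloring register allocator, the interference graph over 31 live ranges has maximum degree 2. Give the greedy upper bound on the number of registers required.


Greedy coloring never needs more than (max_degree + 1) colors: when coloring a vertex, at most max_degree neighbors are already colored.
Upper bound = 2 + 1 = 3

3


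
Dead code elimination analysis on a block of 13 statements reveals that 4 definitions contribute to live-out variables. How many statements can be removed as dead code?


Dead code = total statements - live definitions
= 13 - 4 = 9

9


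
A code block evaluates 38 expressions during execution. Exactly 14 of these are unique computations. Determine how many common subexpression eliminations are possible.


CSE count = total expressions - unique expressions
= 38 - 14 = 24

24


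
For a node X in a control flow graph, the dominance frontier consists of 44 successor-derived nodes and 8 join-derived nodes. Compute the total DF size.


DF(X) = direct successor contributions + join point contributions
= 44 + 8 = 52

52


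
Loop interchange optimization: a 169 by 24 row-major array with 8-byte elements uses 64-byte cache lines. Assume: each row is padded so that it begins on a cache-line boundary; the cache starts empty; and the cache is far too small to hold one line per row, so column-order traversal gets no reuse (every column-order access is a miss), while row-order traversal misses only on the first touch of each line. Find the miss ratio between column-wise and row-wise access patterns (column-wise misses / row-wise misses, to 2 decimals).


Each row occupies 24 * 8 = 192 bytes and starts on a line boundary, so it spans ceil(192 / 64) = 3 cache lines.
Row-major traversal misses (one per line touched): 169 * ceil(24 * 8 / 64) = 507
Column-major traversal misses (no reuse, every access misses): 169 * 24 = 4056
Ratio = 4056 / 507 = 8.0

8.0


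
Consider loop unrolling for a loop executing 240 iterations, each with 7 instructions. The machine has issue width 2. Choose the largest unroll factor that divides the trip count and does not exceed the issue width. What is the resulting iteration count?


Largest divisor of 240 <= 2 is 2
New iterations = 240 / 2 = 120

120


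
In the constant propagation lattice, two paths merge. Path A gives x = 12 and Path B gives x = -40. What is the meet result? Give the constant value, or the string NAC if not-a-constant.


Meet operation: if both paths give the same constant, result is that constant; if they differ, result is NAC (not-a-constant).
Path A: 12, Path B: -40 -> differ
Result: not-a-constant -> NAC

NAC


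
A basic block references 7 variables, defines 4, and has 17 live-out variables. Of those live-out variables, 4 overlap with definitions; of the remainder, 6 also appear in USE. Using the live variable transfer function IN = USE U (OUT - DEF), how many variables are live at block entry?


OUT - DEF: 17 - 4 = 13
|IN| = |USE| + |OUT - DEF| - |USE ∩ (OUT - DEF)| = 7 + 13 - 6 = 14

14


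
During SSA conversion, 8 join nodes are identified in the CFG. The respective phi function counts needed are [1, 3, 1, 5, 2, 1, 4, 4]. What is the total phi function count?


Total phi functions = sum of phi functions at each join node
= 1 + 3 + 1 + 5 + 2 + 1 + 4 + 4 = 21

21


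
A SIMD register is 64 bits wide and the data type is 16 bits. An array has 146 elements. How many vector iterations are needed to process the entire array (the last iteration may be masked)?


Width = 64 / 16 = 4 elements per vector op
Iterations = ceil(146 / 4) = 37

37


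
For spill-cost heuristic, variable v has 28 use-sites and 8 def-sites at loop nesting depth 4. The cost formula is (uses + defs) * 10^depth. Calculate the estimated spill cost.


uses + defs = 28 + 8 = 36
10^4 = 10000
Spill cost = 36 * 10000 = 360000

360000


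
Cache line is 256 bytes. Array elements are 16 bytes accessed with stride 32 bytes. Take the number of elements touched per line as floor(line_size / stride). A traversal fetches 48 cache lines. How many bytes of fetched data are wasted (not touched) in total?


Elements per line = floor(256 / 32) = 8
Bytes used per line = 8 * 16 = 128
Wasted per line = 256 - 128 = 128
Total wasted = 128 * 48 = 6144

6144


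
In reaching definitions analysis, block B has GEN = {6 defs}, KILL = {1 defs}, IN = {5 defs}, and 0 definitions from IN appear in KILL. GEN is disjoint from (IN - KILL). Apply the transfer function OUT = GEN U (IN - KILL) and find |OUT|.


IN - KILL: 5 - 0 = 5 surviving definitions
OUT = GEN + surviving = 6 + 5 = 11

11


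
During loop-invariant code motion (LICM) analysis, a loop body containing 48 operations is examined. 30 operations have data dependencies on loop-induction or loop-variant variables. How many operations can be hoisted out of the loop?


Invariant candidates = total - loop-dependent
= 48 - 30 = 18

18


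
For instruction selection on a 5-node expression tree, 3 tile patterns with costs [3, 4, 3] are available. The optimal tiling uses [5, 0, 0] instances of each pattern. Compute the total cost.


Total cost = sum(count_i * cost_i)
= 5*3 + 0*4 + 0*3
= 15

15


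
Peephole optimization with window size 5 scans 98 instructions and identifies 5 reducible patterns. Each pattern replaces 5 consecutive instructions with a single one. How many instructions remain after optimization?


Each match removes 4 instructions.
Total removed = 5 * 4 = 20
Remaining = 98 - 20 = 78

78


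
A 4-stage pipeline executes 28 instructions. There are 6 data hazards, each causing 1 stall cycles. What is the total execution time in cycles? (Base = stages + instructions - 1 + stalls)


Base cycles = 4 + 28 - 1 = 31
Total stalls = 6 * 1 = 6
Total = 31 + 6 = 37

37


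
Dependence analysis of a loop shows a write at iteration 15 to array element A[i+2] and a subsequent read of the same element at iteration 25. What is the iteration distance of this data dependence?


Distance = read iteration - write iteration
= 25 - 15 = 10

10


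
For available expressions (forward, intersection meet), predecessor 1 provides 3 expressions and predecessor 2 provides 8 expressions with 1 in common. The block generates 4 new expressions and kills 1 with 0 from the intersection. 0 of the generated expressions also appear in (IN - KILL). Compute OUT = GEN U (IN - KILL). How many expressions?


IN = intersection of predecessors = 1
IN - KILL = 1 - 0 = 1
|OUT| = |GEN| + |IN - KILL| - |GEN ∩ (IN - KILL)| = 4 + 1 - 0 = 5

5


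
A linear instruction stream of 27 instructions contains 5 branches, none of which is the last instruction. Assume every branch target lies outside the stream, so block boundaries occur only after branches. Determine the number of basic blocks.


With no in-sequence branch targets, the leaders are the first instruction plus the instruction after each branch.
Number of basic blocks = branches + 1
= 5 + 1 = 6

6


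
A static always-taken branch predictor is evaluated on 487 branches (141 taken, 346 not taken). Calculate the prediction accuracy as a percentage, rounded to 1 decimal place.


Predictor: always-taken
Correct predictions = 141
Accuracy = 141 / 487 * 100 = 29.0%

29.0


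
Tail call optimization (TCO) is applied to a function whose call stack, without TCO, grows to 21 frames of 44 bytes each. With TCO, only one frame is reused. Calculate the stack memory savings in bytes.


Without TCO: 21 * 44 = 924 bytes
With TCO: reuse 1 frame = 44 bytes
Savings = 924 - 44 = 880

880


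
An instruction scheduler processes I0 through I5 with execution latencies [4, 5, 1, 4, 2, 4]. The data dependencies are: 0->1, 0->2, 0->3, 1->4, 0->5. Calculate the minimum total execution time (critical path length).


Compute longest path through dependency graph: dist(Ik) = max over predecessors of dist + latency(Ik).
dist(I0) = latency 4 = 4
dist(I1) = dist(I0) + 5 = 4 + 5 = 9
dist(I2) = dist(I0) + 1 = 4 + 1 = 5
dist(I3) = dist(I0) + 4 = 4 + 4 = 8
dist(I4) = dist(I1) + 2 = 9 + 2 = 11
dist(I5) = dist(I0) + 4 = 4 + 4 = 8
Critical path = max dist = 11

11


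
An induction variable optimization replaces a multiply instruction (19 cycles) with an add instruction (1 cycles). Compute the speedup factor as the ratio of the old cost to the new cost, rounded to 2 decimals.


Ratio = mult_cost / add_cost = 19 / 1 = 19.0

19.0


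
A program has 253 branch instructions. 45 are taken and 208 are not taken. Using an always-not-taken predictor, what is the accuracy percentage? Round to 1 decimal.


Predictor: always-not-taken
Correct predictions = 208
Accuracy = 208 / 253 * 100 = 82.2%

82.2


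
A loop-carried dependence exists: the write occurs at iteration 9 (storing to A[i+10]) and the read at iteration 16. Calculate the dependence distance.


Distance = read iteration - write iteration
= 16 - 9 = 7

7


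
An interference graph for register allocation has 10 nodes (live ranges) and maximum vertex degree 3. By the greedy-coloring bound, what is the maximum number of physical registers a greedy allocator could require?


Greedy coloring never needs more than (max_degree + 1) colors: when coloring a vertex, at most max_degree neighbors are already colored.
Upper bound = 3 + 1 = 4

4


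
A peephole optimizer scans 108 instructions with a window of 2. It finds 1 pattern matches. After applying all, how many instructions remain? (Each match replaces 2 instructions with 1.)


Each match removes 1 instructions.
Total removed = 1 * 1 = 1
Remaining = 108 - 1 = 107

107


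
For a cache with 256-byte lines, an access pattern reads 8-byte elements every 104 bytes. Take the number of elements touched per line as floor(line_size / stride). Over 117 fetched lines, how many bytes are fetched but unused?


Elements per line = floor(256 / 104) = 2
Bytes used per line = 2 * 8 = 16
Wasted per line = 256 - 16 = 240
Total wasted = 240 * 117 = 28080

28080


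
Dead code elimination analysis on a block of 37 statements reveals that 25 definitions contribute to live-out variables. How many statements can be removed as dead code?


Dead code = total statements - live definitions
= 37 - 25 = 12

12


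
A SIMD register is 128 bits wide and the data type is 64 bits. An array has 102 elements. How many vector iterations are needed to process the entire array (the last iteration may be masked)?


Width = 128 / 64 = 2 elements per vector op
Iterations = ceil(102 / 2) = 51

51


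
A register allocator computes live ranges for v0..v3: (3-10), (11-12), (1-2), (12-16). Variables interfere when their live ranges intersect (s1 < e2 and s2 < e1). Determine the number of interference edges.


Check all pairs for overlapping intervals.
Two intervals (s1,e1) and (s2,e2) overlap if s1 < e2 and s2 < e1.
v0 (3-10) vs v1..v3: overlaps none -> 0
v1 (11-12) vs v2..v3: overlaps none -> 0
v2 (1-2) vs v3: overlaps none -> 0
Total overlapping pairs = 0 + 0 + 0 = 0

0


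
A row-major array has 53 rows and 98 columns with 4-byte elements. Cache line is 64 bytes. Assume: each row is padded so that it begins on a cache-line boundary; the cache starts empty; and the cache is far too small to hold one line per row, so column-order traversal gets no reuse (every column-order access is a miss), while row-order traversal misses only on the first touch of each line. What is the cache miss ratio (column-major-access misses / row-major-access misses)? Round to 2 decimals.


Each row occupies 98 * 4 = 392 bytes and starts on a line boundary, so it spans ceil(392 / 64) = 7 cache lines.
Row-major traversal misses (one per line touched): 53 * ceil(98 * 4 / 64) = 371
Column-major traversal misses (no reuse, every access misses): 53 * 98 = 5194
Ratio = 5194 / 371 = 14.0

14.0


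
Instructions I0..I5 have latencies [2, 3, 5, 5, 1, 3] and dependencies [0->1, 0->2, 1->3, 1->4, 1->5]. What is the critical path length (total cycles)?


Compute longest path through dependency graph: dist(Ik) = max over predecessors of dist + latency(Ik).
dist(I0) = latency 2 = 2
dist(I1) = dist(I0) + 3 = 2 + 3 = 5
dist(I2) = dist(I0) + 5 = 2 + 5 = 7
dist(I3) = dist(I1) + 5 = 5 + 5 = 10
dist(I4) = dist(I1) + 1 = 5 + 1 = 6
dist(I5) = dist(I1) + 3 = 5 + 3 = 8
Critical path = max dist = 10

10


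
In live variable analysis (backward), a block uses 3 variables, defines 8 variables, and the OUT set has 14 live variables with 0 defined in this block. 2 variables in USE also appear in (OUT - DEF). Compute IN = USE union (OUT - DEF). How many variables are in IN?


OUT - DEF: 14 - 0 = 14
|IN| = |USE| + |OUT - DEF| - |USE ∩ (OUT - DEF)| = 3 + 14 - 2 = 15

15


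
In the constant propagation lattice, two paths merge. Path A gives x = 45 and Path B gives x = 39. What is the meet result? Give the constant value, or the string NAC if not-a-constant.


Meet operation: if both paths give the same constant, result is that constant; if they differ, result is NAC (not-a-constant).
Path A: 45, Path B: 39 -> differ
Result: not-a-constant -> NAC

NAC


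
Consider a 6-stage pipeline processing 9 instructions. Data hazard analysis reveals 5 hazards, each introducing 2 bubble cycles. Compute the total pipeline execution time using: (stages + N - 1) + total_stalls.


Base cycles = 6 + 9 - 1 = 14
Total stalls = 5 * 2 = 10
Total = 14 + 10 = 24

24


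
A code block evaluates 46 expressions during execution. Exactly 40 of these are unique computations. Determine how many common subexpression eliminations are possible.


CSE count = total expressions - unique expressions
= 46 - 40 = 6

6


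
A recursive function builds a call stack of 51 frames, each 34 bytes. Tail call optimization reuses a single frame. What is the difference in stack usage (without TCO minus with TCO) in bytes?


Without TCO: 51 * 34 = 1734 bytes
With TCO: reuse 1 frame = 34 bytes
Savings = 1734 - 34 = 1700

1700


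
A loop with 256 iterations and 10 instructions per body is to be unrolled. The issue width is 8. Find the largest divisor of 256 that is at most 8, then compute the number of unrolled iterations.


Largest divisor of 256 <= 8 is 8
New iterations = 256 / 8 = 32

32


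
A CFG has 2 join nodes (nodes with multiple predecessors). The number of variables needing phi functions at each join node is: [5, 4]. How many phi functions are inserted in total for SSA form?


Total phi functions = sum of phi functions at each join node
= 5 + 4 = 9

9


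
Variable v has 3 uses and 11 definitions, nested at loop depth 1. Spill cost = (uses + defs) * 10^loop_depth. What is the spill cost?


uses + defs = 3 + 11 = 14
10^1 = 10
Spill cost = 14 * 10 = 140

140


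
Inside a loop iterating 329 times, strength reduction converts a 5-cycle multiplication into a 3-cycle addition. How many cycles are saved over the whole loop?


Per-iteration saving = 5 - 3 = 2
Total saved = 329 * 2 = 658

658


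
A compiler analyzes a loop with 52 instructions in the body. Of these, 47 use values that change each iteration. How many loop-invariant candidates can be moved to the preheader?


Invariant candidates = total - loop-dependent
= 52 - 47 = 5

5


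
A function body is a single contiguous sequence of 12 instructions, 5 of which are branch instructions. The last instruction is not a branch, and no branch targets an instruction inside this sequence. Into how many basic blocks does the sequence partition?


With no in-sequence branch targets, the leaders are the first instruction plus the instruction after each branch.
Number of basic blocks = branches + 1
= 5 + 1 = 6

6


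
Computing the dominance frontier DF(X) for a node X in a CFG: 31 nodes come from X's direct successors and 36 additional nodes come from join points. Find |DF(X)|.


DF(X) = direct successor contributions + join point contributions
= 31 + 36 = 67

67


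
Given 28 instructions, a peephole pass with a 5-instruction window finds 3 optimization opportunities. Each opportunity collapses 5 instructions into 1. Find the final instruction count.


Each match removes 4 instructions.
Total removed = 3 * 4 = 12
Remaining = 28 - 12 = 16

16


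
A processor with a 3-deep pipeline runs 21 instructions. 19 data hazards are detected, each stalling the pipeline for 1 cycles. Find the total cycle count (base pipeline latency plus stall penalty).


Base cycles = 3 + 21 - 1 = 23
Total stalls = 19 * 1 = 19
Total = 23 + 19 = 42

42


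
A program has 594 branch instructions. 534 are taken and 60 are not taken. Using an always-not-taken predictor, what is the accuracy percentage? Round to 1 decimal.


Predictor: always-not-taken
Correct predictions = 60
Accuracy = 60 / 594 * 100 = 10.1%

10.1


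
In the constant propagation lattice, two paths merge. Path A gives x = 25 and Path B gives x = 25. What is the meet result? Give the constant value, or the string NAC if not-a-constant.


Meet operation: if both paths give the same constant, result is that constant; if they differ, result is NAC (not-a-constant).
Path A: 25, Path B: 25 -> equal
Result: constant -> 25

25


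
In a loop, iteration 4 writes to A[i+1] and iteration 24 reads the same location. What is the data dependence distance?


Distance = read iteration - write iteration
= 24 - 4 = 20

20


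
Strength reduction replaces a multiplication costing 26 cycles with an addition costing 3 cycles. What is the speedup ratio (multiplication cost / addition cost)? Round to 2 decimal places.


Ratio = mult_cost / add_cost = 26 / 3 = 8.67

8.67


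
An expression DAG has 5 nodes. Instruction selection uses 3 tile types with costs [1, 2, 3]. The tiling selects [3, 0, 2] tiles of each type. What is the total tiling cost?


Total cost = sum(count_i * cost_i)
= 3*1 + 0*2 + 2*3
= 9

9


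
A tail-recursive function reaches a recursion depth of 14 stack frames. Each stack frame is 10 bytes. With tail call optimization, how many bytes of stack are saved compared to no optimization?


Without TCO: 14 * 10 = 140 bytes
With TCO: reuse 1 frame = 10 bytes
Savings = 140 - 10 = 130

130


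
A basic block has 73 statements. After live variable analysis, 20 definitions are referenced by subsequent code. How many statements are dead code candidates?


Dead code = total statements - live definitions
= 73 - 20 = 53

53


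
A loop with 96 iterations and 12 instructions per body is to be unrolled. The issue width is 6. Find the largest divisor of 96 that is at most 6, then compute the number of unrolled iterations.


Largest divisor of 96 <= 6 is 6
New iterations = 96 / 6 = 16

16


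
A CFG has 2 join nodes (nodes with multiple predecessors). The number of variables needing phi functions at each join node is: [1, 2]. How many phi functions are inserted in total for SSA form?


Total phi functions = sum of phi functions at each join node
= 1 + 2 = 3

3


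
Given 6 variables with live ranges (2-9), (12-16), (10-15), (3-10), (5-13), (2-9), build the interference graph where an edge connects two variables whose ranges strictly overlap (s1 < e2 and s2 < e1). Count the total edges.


Check all pairs for overlapping intervals.
Two intervals (s1,e1) and (s2,e2) overlap if s1 < e2 and s2 < e1.
v0 (2-9) vs v1..v5: overlaps v3, v4, v5 -> 3
v1 (12-16) vs v2..v5: overlaps v2, v4 -> 2
v2 (10-15) vs v3..v5: overlaps v4 -> 1
v3 (3-10) vs v4..v5: overlaps v4, v5 -> 2
v4 (5-13) vs v5: overlaps v5 -> 1
Total overlapping pairs = 3 + 2 + 1 + 2 + 1 = 9

9


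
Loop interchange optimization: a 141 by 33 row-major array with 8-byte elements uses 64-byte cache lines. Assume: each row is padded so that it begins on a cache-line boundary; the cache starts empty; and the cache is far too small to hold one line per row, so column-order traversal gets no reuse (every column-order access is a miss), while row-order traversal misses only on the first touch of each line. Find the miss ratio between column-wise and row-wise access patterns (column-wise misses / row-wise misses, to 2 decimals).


Each row occupies 33 * 8 = 264 bytes and starts on a line boundary, so it spans ceil(264 / 64) = 5 cache lines.
Row-major traversal misses (one per line touched): 141 * ceil(33 * 8 / 64) = 705
Column-major traversal misses (no reuse, every access misses): 141 * 33 = 4653
Ratio = 4653 / 705 = 6.6

6.6


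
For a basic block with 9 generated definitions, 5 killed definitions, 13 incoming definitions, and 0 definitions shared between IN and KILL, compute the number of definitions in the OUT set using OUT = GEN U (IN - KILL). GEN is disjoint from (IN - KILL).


IN - KILL: 13 - 0 = 13 surviving definitions
OUT = GEN + surviving = 9 + 13 = 22

22


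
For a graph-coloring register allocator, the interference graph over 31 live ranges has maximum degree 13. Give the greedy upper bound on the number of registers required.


Greedy coloring never needs more than (max_degree + 1) colors: when coloring a vertex, at most max_degree neighbors are already colored.
Upper bound = 13 + 1 = 14

14


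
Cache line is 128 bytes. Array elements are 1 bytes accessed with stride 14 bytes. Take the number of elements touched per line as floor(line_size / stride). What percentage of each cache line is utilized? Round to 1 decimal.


Elements per cache line = floor(128 / 14) = 9
Bytes used = 9 * 1 = 9
Utilization = 9 / 128 * 100 = 7.0%

7.0


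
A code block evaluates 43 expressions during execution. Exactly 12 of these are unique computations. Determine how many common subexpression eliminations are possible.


CSE count = total expressions - unique expressions
= 43 - 12 = 31

31
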